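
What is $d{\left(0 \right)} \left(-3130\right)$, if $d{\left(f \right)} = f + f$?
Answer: $0$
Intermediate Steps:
$d{\left(f \right)} = 2 f$
$d{\left(0 \right)} \left(-3130\right) = 2 \cdot 0 \left(-3130\right) = 0 \left(-3130\right) = 0$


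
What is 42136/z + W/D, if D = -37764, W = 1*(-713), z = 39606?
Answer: 11735239/10838268 ≈ 1.0828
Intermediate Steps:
W = -713
42136/z + W/D = 42136/39606 - 713/(-37764) = 42136*(1/39606) - 713*(-1/37764) = 916/861 + 713/37764 = 11735239/10838268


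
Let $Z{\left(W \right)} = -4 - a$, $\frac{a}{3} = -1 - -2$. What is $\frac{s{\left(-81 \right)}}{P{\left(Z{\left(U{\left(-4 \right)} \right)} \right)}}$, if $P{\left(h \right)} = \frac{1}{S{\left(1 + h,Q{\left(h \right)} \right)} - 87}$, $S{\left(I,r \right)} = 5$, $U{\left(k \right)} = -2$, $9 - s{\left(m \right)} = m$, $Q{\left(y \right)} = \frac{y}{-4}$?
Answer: $-7380$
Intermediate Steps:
$Q{\left(y \right)} = - \frac{y}{4}$ ($Q{\left(y \right)} = y \left(- \frac{1}{4}\right) = - \frac{y}{4}$)
$s{\left(m \right)} = 9 - m$
$a = 3$ ($a = 3 \left(-1 - -2\right) = 3 \left(-1 + 2\right) = 3 \cdot 1 = 3$)
$Z{\left(W \right)} = -7$ ($Z{\left(W \right)} = -4 - 3 = -7$)
$P{\left(h \right)} = - \frac{1}{82}$ ($P{\left(h \right)} = \frac{1}{5 - 87} = \frac{1}{-82} = - \frac{1}{82}$)
$\frac{s{\left(-81 \right)}}{P{\left(Z{\left(U{\left(-4 \right)} \right)} \right)}} = \frac{9 - -81}{- \frac{1}{82}} = \left(9 + 81\right) \left(-82\right) = 90 \left(-82\right) = -7380$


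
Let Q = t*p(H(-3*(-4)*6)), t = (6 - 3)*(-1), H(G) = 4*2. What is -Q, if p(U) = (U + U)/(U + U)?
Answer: 3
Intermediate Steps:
H(G) = 8
t = -3 (t = 3*(-1) = -3)
p(U) = 1 (p(U) = (2*U)/((2*U)) = (2*U)*(1/(2*U)) = 1)
Q = -3 (Q = -3*1 = -3)
-Q = -1*(-3) = 3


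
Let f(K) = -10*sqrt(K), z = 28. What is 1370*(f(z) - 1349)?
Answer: -1848130 - 27400*sqrt(7) ≈ -1.9206e+6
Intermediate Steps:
1370*(f(z) - 1349) = 1370*(-20*sqrt(7) - 1349) = 1370*(-1349 - 20*sqrt(7)) = -1848130 - 27400*sqrt(7)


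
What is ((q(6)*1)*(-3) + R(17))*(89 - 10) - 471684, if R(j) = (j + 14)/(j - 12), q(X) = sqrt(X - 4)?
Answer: -2355971/5 - 237*sqrt(2) ≈ -4.7153e+5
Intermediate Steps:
q(X) = sqrt(-4 + X)
R(j) = (14 + j)/(-12 + j)
((q(6)*1)*(-3) + R(17))*(89 - 10) - 471684 = ((sqrt(-4 + 6)*1)*(-3) + (14 + 17)/(-12 + 17))*(89 - 10) - 471684 = ((sqrt(2)*1)*(-3) + 31/5)*79 - 471684 = (sqrt(2)*(-3) + (1/5)*31)*79 - 471684 = (-3*sqrt(2) + 31/5)*79 - 471684 = (31/5 - 3*sqrt(2))*79 - 471684 = (2449/5 - 237*sqrt(2)) - 471684 = -2355971/5 - 237*sqrt(2)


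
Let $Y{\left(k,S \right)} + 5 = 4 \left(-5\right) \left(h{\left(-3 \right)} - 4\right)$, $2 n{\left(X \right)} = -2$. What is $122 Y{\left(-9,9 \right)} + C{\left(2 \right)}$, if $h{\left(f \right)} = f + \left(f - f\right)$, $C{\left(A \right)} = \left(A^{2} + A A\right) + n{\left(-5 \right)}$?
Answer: $16477$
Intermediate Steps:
$n{\left(X \right)} = -1$ ($n{\left(X \right)} = \frac{1}{2} \left(-2\right) = -1$)
$C{\left(A \right)} = -1 + 2 A^{2}$ ($C{\left(A \right)} = \left(A^{2} + A A\right) - 1 = \left(A^{2} + A^{2}\right) - 1 = 2 A^{2} - 1 = -1 + 2 A^{2}$)
$h{\left(f \right)} = f$ ($h{\left(f \right)} = f + 0 = f$)
$Y{\left(k,S \right)} = 135$ ($Y{\left(k,S \right)} = -5 + 4 \left(-5\right) \left(-3 - 4\right) = -5 - -140 = -5 + 140 = 135$)
$122 Y{\left(-9,9 \right)} + C{\left(2 \right)} = 122 \cdot 135 - \left(1 - 2 \cdot 2^{2}\right) = 16470 + \left(-1 + 2 \cdot 4\right) = 16470 + \left(-1 + 8\right) = 16470 + 7 = 16477$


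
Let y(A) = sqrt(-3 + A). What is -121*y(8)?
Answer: -121*sqrt(5) ≈ -270.56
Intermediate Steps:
-121*y(8) = -121*sqrt(-3 + 8) = -121*sqrt(5)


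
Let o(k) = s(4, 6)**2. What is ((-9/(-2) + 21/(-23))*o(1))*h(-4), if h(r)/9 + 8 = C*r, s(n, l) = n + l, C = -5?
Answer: 891000/23 ≈ 38739.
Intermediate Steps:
s(n, l) = l + n
h(r) = -72 - 45*r (h(r) = -72 + 9*(-5*r) = -72 - 45*r)
o(k) = 100 (o(k) = (6 + 4)**2 = 10**2 = 100)
((-9/(-2) + 21/(-23))*o(1))*h(-4) = ((-9/(-2) + 21/(-23))*100)*(-72 - 45*(-4)) = ((-9*(-1/2) + 21*(-1/23))*100)*(-72 + 180) = ((9/2 - 21/23)*100)*108 = ((165/46)*100)*108 = (8250/23)*108 = 891000/23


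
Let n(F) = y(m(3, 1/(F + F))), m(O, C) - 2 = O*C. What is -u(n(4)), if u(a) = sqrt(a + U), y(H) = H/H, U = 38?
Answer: -sqrt(39) ≈ -6.2450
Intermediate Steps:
m(O, C) = 2 + C*O (m(O, C) = 2 + O*C = 2 + C*O)
y(H) = 1
n(F) = 1
u(a) = sqrt(38 + a) (u(a) = sqrt(a + 38) = sqrt(38 + a))
-u(n(4)) = -sqrt(38 + 1) = -sqrt(39)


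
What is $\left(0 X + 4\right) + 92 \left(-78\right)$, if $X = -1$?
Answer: $-7172$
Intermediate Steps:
$\left(0 X + 4\right) + 92 \left(-78\right) = \left(0 \left(-1\right) + 4\right) + 92 \left(-78\right) = \left(0 + 4\right) - 7176 = 4 - 7176 = -7172$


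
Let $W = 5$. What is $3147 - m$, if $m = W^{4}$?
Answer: $2522$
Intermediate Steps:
$m = 625$ ($m = 5^{4} = 625$)
$3147 - m = 3147 - 625 = 2522$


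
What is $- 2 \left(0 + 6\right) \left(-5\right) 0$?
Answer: $0$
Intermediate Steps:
$- 2 \left(0 + 6\right) \left(-5\right) 0 = \left(-2\right) 6 \left(-5\right) 0 = \left(-12\right) \left(-5\right) 0 = 60 \cdot 0 = 0$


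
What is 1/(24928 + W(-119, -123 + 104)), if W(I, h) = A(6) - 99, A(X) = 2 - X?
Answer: 1/24825 ≈ 4.0282e-5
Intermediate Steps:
W(I, h) = -103 (W(I, h) = (2 - 1*6) - 99 = (2 - 6) - 99 = -4 - 99 = -103)
1/(24928 + W(-119, -123 + 104)) = 1/(24928 - 103) = 1/24825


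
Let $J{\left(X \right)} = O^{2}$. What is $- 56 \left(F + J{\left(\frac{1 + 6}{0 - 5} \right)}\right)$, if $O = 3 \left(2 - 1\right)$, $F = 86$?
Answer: $-5320$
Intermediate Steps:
$O = 3$ ($O = 3 \cdot 1 = 3$)
$J{\left(X \right)} = 9$ ($J{\left(X \right)} = 3^{2} = 9$)
$- 56 \left(F + J{\left(\frac{1 + 6}{0 - 5} \right)}\right) = - 56 \left(86 + 9\right) = \left(-56\right) 95 = -5320$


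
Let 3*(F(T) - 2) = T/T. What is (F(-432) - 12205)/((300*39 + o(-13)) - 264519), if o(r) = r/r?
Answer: 18304/379227 ≈ 0.048267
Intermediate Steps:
o(r) = 1
F(T) = 7/3 (F(T) = 2 + (T/T)/3 = 2 + (⅓)*1 = 2 + ⅓ = 7/3)
(F(-432) - 12205)/((300*39 + o(-13)) - 264519) = (7/3 - 12205)/((300*39 + 1) - 264519) = -36608/(3*((11700 + 1) - 264519)) = -36608/(3*(11701 - 264519)) = -36608/3/(-252818) = -36608/3*(-1/252818) = 18304/379227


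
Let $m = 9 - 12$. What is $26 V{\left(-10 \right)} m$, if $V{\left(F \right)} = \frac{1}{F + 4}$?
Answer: $13$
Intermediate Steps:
$m = -3$ ($m = 9 - 12 = -3$)
$V{\left(F \right)} = \frac{1}{4 + F}$
$26 V{\left(-10 \right)} m = \frac{26}{4 - 10} \left(-3\right) = \frac{26}{-6} \left(-3\right) = 26 \left(- \frac{1}{6}\right) \left(-3\right) = \left(- \frac{13}{3}\right) \left(-3\right) = 13$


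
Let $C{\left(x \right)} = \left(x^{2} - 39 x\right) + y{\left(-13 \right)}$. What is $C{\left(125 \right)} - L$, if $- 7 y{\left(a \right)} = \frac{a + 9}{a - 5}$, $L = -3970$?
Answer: $\frac{927358}{63} \approx 14720.0$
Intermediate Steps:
$y{\left(a \right)} = - \frac{9 + a}{7 \left(-5 + a\right)}$ ($y{\left(a \right)} = - \frac{\left(a + 9\right) \frac{1}{a - 5}}{7} = - \frac{\left(9 + a\right) \frac{1}{-5 + a}}{7} = - \frac{\frac{1}{-5 + a} \left(9 + a\right)}{7} = - \frac{9 + a}{7 \left(-5 + a\right)}$)
$C{\left(x \right)} = - \frac{2}{63} + x^{2} - 39 x$ ($C{\left(x \right)} = \left(x^{2} - 39 x\right) + \frac{-9 - -13}{7 \left(-5 - 13\right)} = \left(x^{2} - 39 x\right) + \frac{-9 + 13}{7 \left(-18\right)} = \left(x^{2} - 39 x\right) + \frac{1}{7} \left(- \frac{1}{18}\right) 4 = \left(x^{2} - 39 x\right) - \frac{2}{63} = - \frac{2}{63} + x^{2} - 39 x$)
$C{\left(125 \right)} - L = \left(- \frac{2}{63} + 125^{2} - 4875\right) - -3970 = \left(- \frac{2}{63} + 15625 - 4875\right) + 3970 = \frac{677248}{63} + 3970 = \frac{927358}{63}$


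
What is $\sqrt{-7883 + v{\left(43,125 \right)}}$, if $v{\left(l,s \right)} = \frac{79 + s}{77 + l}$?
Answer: $\frac{9 i \sqrt{9730}}{10} \approx 88.777 i$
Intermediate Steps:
$v{\left(l,s \right)} = \frac{79 + s}{77 + l}$
$\sqrt{-7883 + v{\left(43,125 \right)}} = \sqrt{-7883 + \frac{79 + 125}{77 + 43}} = \sqrt{-7883 + \frac{1}{120} \cdot 204} = \sqrt{-7883 + \frac{17}{10}} = \sqrt{- \frac{78813}{10}} = \frac{9 i \sqrt{9730}}{10}$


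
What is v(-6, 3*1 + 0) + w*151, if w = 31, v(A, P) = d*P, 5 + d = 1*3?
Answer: 4675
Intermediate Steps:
d = -2 (d = -5 + 1*3 = -5 + 3 = -2)
v(A, P) = -2*P
v(-6, 3*1 + 0) + w*151 = -2*(3*1 + 0) + 31*151 = -2*(3 + 0) + 4681 = -2*3 + 4681 = -6 + 4681 = 4675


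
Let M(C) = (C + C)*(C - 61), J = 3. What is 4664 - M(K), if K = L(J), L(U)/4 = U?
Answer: 5840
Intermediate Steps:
L(U) = 4*U
K = 12 (K = 4*3 = 12)
M(C) = 2*C*(-61 + C) (M(C) = (2*C)*(-61 + C) = 2*C*(-61 + C))
4664 - M(K) = 4664 - 2*12*(-61 + 12) = 4664 - 2*12*(-49) = 4664 - 1*(-1176) = 4664 + 1176 = 5840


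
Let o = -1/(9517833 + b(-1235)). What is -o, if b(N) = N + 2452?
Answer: 1/9519050 ≈ 1.0505e-7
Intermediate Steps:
b(N) = 2452 + N
o = -1/9519050 (o = -1/(9517833 + (2452 - 1235)) = -1/(9517833 + 1217) = -1/9519050 ≈ -1.0505e-7)
-o = -1*(-1/9519050) = 1/9519050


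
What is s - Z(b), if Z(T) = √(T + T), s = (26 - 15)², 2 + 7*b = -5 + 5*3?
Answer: 121 - 4*√7/7 ≈ 119.49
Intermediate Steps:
b = 8/7 (b = -2/7 + (-5 + 5*3)/7 = -2/7 + (-5 + 15)/7 = -2/7 + (⅐)*10 = -2/7 + 10/7 = 8/7 ≈ 1.1429)
s = 121 (s = 11² = 121)
Z(T) = √2*√T (Z(T) = √(2*T) = √2*√T)
s - Z(b) = 121 - √2*√(8/7) = 121 - √2*2*√14/7 = 121 - 4*√7/7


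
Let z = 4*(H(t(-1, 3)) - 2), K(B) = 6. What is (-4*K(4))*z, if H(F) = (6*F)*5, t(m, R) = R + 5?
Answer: -22848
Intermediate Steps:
t(m, R) = 5 + R
H(F) = 30*F
z = 952 (z = 4*(30*(5 + 3) - 2) = 4*(30*8 - 2) = 4*(240 - 2) = 4*238 = 952)
(-4*K(4))*z = -4*6*952 = -24*952 = -22848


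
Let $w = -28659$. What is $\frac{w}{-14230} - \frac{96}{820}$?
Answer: $\frac{221343}{116686} \approx 1.8969$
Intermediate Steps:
$\frac{w}{-14230} - \frac{96}{820} = - \frac{28659}{-14230} - \frac{96}{820} = \left(-28659\right) \left(- \frac{1}{14230}\right) - \frac{24}{205} = \frac{28659}{14230} - \frac{24}{205} = \frac{221343}{116686}$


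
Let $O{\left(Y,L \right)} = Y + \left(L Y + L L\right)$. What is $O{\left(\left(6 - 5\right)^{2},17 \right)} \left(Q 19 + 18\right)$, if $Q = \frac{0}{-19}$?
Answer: $5526$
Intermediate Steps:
$Q = 0$ ($Q = 0 \left(- \frac{1}{19}\right) = 0$)
$O{\left(Y,L \right)} = Y + L^{2} + L Y$ ($O{\left(Y,L \right)} = Y + \left(L Y + L^{2}\right) = Y + \left(L^{2} + L Y\right) = Y + L^{2} + L Y$)
$O{\left(\left(6 - 5\right)^{2},17 \right)} \left(Q 19 + 18\right) = \left(\left(6 - 5\right)^{2} + 17^{2} + 17 \left(6 - 5\right)^{2}\right) \left(0 \cdot 19 + 18\right) = \left(1^{2} + 289 + 17 \cdot 1^{2}\right) \left(0 + 18\right) = \left(1 + 289 + 17 \cdot 1\right) 18 = \left(1 + 289 + 17\right) 18 = 307 \cdot 18 = 5526$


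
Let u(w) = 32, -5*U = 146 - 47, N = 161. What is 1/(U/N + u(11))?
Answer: 805/25661 ≈ 0.031371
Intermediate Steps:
U = -99/5 (U = -(146 - 47)/5 = -⅕*99 = -99/5 ≈ -19.800)
1/(U/N + u(11)) = 1/(-99/5/161 + 32) = 1/(-99/5*1/161 + 32) = 1/(-99/805 + 32) = 1/(25661/805) = 805/25661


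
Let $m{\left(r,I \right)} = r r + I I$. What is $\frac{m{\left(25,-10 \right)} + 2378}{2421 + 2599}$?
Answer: $\frac{3103}{5020} \approx 0.61813$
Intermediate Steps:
$m{\left(r,I \right)} = I^{2} + r^{2}$ ($m{\left(r,I \right)} = r^{2} + I^{2} = I^{2} + r^{2}$)
$\frac{m{\left(25,-10 \right)} + 2378}{2421 + 2599} = \frac{\left(\left(-10\right)^{2} + 25^{2}\right) + 2378}{2421 + 2599} = \frac{\left(100 + 625\right) + 2378}{5020} = \left(725 + 2378\right) \frac{1}{5020} = 3103 \cdot \frac{1}{5020} = \frac{3103}{5020}$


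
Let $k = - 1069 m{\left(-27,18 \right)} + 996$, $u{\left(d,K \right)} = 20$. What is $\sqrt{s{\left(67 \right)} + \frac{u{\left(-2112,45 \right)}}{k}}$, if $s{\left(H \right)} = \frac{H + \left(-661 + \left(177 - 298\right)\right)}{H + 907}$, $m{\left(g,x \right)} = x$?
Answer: $\frac{i \sqrt{58048145438370}}{8885802} \approx 0.85743 i$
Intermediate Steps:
$k = -18246$ ($k = \left(-1069\right) 18 + 996 = -19242 + 996 = -18246$)
$s{\left(H \right)} = \frac{-782 + H}{907 + H}$ ($s{\left(H \right)} = \frac{H + \left(-661 + \left(177 - 298\right)\right)}{907 + H} = \frac{H - 782}{907 + H} = \frac{-782 + H}{907 + H}$)
$\sqrt{s{\left(67 \right)} + \frac{u{\left(-2112,45 \right)}}{k}} = \sqrt{\frac{-782 + 67}{907 + 67} + \frac{20}{-18246}} = \sqrt{\frac{1}{974} \left(-715\right) + 20 \left(- \frac{1}{18246}\right)} = \sqrt{\frac{1}{974} \left(-715\right) - \frac{10}{9123}} = \sqrt{- \frac{715}{974} - \frac{10}{9123}} = \sqrt{- \frac{6532685}{8885802}} = \frac{i \sqrt{58048145438370}}{8885802}$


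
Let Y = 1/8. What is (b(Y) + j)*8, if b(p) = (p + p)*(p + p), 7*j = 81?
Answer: 1303/14 ≈ 93.071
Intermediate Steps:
j = 81/7 (j = (1/7)*81 = 81/7 ≈ 11.571)
Y = 1/8 ≈ 0.12500
b(p) = 4*p**2 (b(p) = (2*p)*(2*p) = 4*p**2)
(b(Y) + j)*8 = (4*(1/8)**2 + 81/7)*8 = (4*(1/64) + 81/7)*8 = (1/16 + 81/7)*8 = (1303/112)*8 = 1303/14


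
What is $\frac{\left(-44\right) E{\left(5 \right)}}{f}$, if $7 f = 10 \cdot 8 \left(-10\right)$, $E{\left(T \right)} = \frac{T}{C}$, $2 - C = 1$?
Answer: $\frac{77}{40} \approx 1.925$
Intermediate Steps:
$C = 1$ ($C = 2 - 1 = 1$)
$E{\left(T \right)} = T$ ($E{\left(T \right)} = \frac{T}{1} = T 1 = T$)
$f = - \frac{800}{7}$ ($f = \frac{10 \cdot 8 \left(-10\right)}{7} = \frac{80 \left(-10\right)}{7} = \frac{1}{7} \left(-800\right) = - \frac{800}{7} \approx -114.29$)
$\frac{\left(-44\right) E{\left(5 \right)}}{f} = \frac{\left(-44\right) 5}{- \frac{800}{7}} = \left(-220\right) \left(- \frac{7}{800}\right) = \frac{77}{40}$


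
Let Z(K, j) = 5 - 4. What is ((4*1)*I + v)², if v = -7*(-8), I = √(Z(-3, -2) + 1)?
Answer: 3168 + 448*√2 ≈ 3801.6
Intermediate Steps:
Z(K, j) = 1
I = √2 (I = √(1 + 1) = √2 ≈ 1.4142)
v = 56
((4*1)*I + v)² = ((4*1)*√2 + 56)² = (4*√2 + 56)² = (56 + 4*√2)²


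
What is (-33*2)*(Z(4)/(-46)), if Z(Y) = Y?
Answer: 132/23 ≈ 5.7391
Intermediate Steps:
(-33*2)*(Z(4)/(-46)) = (-33*2)*(4/(-46)) = -264*(-1)/46 = -66*(-2/23) = 132/23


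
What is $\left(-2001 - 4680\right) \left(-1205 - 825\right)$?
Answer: $13562430$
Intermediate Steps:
$\left(-2001 - 4680\right) \left(-1205 - 825\right) = \left(-6681\right) \left(-2030\right) = 13562430$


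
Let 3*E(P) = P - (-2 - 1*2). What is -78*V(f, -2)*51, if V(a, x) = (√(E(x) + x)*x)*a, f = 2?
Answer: 10608*I*√3 ≈ 18374.0*I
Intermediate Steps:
E(P) = 4/3 + P/3 (E(P) = (P - (-2 - 1*2))/3 = (P - (-2 - 2))/3 = (P - 1*(-4))/3 = (P + 4)/3 = (4 + P)/3 = 4/3 + P/3)
V(a, x) = a*x*√(4/3 + 4*x/3) (V(a, x) = (√((4/3 + x/3) + x)*x)*a = (√(4/3 + 4*x/3)*x)*a = (x*√(4/3 + 4*x/3))*a = a*x*√(4/3 + 4*x/3))
-78*V(f, -2)*51 = -52*2*(-2)*√(3 + 3*(-2))*51 = -52*2*(-2)*√(3 - 6)*51 = -52*2*(-2)*√(-3)*51 = -52*2*(-2)*I*√3*51 = -(-208)*I*√3*51 = (208*I*√3)*51 = 10608*I*√3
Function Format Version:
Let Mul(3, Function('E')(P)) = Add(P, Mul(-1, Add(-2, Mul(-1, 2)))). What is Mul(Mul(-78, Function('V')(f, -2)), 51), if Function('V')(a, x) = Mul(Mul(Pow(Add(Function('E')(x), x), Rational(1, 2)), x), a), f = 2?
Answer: Mul(10608, I, Pow(3, Rational(1, 2))) ≈ Mul(18374., I)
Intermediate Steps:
Function('E')(P) = Add(Rational(4, 3), Mul(Rational(1, 3), P)) (Function('E')(P) = Mul(Rational(1, 3), Add(P, Mul(-1, Add(-2, Mul(-1, 2))))) = Mul(Rational(1, 3), Add(P, Mul(-1, Add(-2, -2)))) = Mul(Rational(1, 3), Add(P, Mul(-1, -4))) = Mul(Rational(1, 3), Add(P, 4)) = Mul(Rational(1, 3), Add(4, P)) = Add(Rational(4, 3), Mul(Rational(1, 3), P)))
Function('V')(a, x) = Mul(a, x, Pow(Add(Rational(4, 3), Mul(Rational(4, 3), x)), Rational(1, 2))) (Function('V')(a, x) = Mul(Mul(Pow(Add(Add(Rational(4, 3), Mul(Rational(1, 3), x)), x), Rational(1, 2)), x), a) = Mul(Mul(Pow(Add(Rational(4, 3), Mul(Rational(4, 3), x)), Rational(1, 2)), x), a) = Mul(Mul(x, Pow(Add(Rational(4, 3), Mul(Rational(4, 3), x)), Rational(1, 2))), a) = Mul(a, x, Pow(Add(Rational(4, 3), Mul(Rational(4, 3), x)), Rational(1, 2))))
Mul(Mul(-78, Function('V')(f, -2)), 51) = Mul(Mul(-78, Mul(Rational(2, 3), 2, -2, Pow(Add(3, Mul(3, -2)), Rational(1, 2)))), 51) = Mul(Mul(-78, Mul(Rational(2, 3), 2, -2, Pow(Add(3, -6), Rational(1, 2)))), 51) = Mul(Mul(-78, Mul(Rational(2, 3), 2, -2, Pow(-3, Rational(1, 2)))), 51) = Mul(Mul(-78, Mul(Rational(2, 3), 2, -2, Mul(I, Pow(3, Rational(1, 2))))), 51) = Mul(Mul(-78, Mul(Rational(-8, 3), I, Pow(3, Rational(1, 2)))), 51) = Mul(Mul(208, I, Pow(3, Rational(1, 2))), 51) = Mul(10608, I, Pow(3, Rational(1, 2)))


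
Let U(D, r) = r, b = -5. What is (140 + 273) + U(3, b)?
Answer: 408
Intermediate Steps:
(140 + 273) + U(3, b) = (140 + 273) - 5 = 413 - 5 = 408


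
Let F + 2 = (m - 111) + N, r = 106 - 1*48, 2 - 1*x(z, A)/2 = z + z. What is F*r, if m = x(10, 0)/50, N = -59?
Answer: -250444/25 ≈ -10018.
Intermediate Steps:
x(z, A) = 4 - 4*z (x(z, A) = 4 - 2*(z + z) = 4 - 4*z)
m = -18/25 (m = (4 - 4*10)/50 = (4 - 40)*(1/50) = -36*1/50 = -18/25 ≈ -0.72000)
r = 58 (r = 106 - 48 = 58)
F = -4318/25 (F = -2 + ((-18/25 - 111) - 59) = -2 + (-2793/25 - 59) = -2 - 4268/25 = -4318/25 ≈ -172.72)
F*r = -4318/25*58 = -250444/25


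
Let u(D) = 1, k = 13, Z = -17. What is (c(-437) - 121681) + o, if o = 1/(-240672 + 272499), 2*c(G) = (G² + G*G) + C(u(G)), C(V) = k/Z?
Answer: 74977378267/1082118 ≈ 69288.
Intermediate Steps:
C(V) = -13/17 (C(V) = 13/(-17) = 13*(-1/17) = -13/17)
c(G) = -13/34 + G² (c(G) = ((G² + G*G) - 13/17)/2 = ((G² + G²) - 13/17)/2 = (2*G² - 13/17)/2 = (-13/17 + 2*G²)/2 = -13/34 + G²)
o = 1/31827 ≈ 3.1420e-5
(c(-437) - 121681) + o = ((-13/34 + (-437)²) - 121681) + 1/31827 = ((-13/34 + 190969) - 121681) + 1/31827 = (6492933/34 - 121681) + 1/31827 = 2355779/34 + 1/31827 = 74977378267/1082118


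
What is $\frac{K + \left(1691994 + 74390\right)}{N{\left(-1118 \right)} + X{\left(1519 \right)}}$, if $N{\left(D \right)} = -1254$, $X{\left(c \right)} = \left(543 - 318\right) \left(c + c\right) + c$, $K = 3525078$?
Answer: $\frac{481042}{62165} \approx 7.7382$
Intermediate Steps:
$X{\left(c \right)} = 451 c$ ($X{\left(c \right)} = 225 \cdot 2 c + c = 450 c + c = 451 c$)
$\frac{K + \left(1691994 + 74390\right)}{N{\left(-1118 \right)} + X{\left(1519 \right)}} = \frac{3525078 + \left(1691994 + 74390\right)}{-1254 + 451 \cdot 1519} = \frac{3525078 + 1766384}{-1254 + 685069} = \frac{5291462}{683815} = 5291462 \cdot \frac{1}{683815} = \frac{481042}{62165}$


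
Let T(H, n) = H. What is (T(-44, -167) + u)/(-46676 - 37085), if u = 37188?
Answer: -37144/83761 ≈ -0.44345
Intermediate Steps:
(T(-44, -167) + u)/(-46676 - 37085) = (-44 + 37188)/(-46676 - 37085) = 37144/(-83761) = 37144*(-1/83761) = -37144/83761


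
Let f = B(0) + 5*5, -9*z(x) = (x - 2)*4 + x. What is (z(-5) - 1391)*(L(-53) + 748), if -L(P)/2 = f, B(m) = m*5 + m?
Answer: -2905076/3 ≈ -9.6836e+5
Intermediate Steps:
B(m) = 6*m (B(m) = 5*m + m = 6*m)
z(x) = 8/9 - 5*x/9 (z(x) = -((x - 2)*4 + x)/9 = -((-2 + x)*4 + x)/9 = -((-8 + 4*x) + x)/9 = -(-8 + 5*x)/9 = 8/9 - 5*x/9)
f = 25 (f = 6*0 + 5*5 = 0 + 25 = 25)
L(P) = -50 (L(P) = -2*25 = -50)
(z(-5) - 1391)*(L(-53) + 748) = ((8/9 - 5/9*(-5)) - 1391)*(-50 + 748) = ((8/9 + 25/9) - 1391)*698 = (11/3 - 1391)*698 = -4162/3*698 = -2905076/3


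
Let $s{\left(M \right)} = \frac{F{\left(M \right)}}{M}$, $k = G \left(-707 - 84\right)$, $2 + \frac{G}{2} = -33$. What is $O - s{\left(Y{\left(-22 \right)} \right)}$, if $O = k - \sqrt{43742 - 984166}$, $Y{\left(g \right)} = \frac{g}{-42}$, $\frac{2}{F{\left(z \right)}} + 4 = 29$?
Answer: $\frac{15226708}{275} - 2 i \sqrt{235106} \approx 55370.0 - 969.75 i$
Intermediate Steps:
$G = -70$ ($G = -4 + 2 \left(-33\right) = -4 - 66 = -70$)
$F{\left(z \right)} = \frac{2}{25}$ ($F{\left(z \right)} = \frac{2}{-4 + 29} = \frac{2}{25}$)
$Y{\left(g \right)} = - \frac{g}{42}$ ($Y{\left(g \right)} = g \left(- \frac{1}{42}\right) = - \frac{g}{42}$)
$k = 55370$ ($k = - 70 \left(-707 - 84\right) = \left(-70\right) \left(-791\right) = 55370$)
$s{\left(M \right)} = \frac{2}{25 M}$
$O = 55370 - 2 i \sqrt{235106}$ ($O = 55370 - \sqrt{43742 - 984166} = 55370 - \sqrt{-940424} = 55370 - 2 i \sqrt{235106} \approx 55370.0 - 969.75 i$)
$O - s{\left(Y{\left(-22 \right)} \right)} = \left(55370 - 2 i \sqrt{235106}\right) - \frac{2}{25 \left(\left(- \frac{1}{42}\right) \left(-22\right)\right)} = \left(55370 - 2 i \sqrt{235106}\right) - \frac{2}{25 \cdot \frac{11}{21}} = \left(55370 - 2 i \sqrt{235106}\right) - \frac{2}{25} \cdot \frac{21}{11} = \left(55370 - 2 i \sqrt{235106}\right) - \frac{42}{275} = \frac{15226708}{275} - 2 i \sqrt{235106}$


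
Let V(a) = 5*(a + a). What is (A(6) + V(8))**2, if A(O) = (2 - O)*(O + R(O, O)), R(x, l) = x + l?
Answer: 64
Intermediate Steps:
R(x, l) = l + x
A(O) = 3*O*(2 - O) (A(O) = (2 - O)*(O + (O + O)) = (2 - O)*(O + 2*O) = (2 - O)*(3*O) = 3*O*(2 - O))
V(a) = 10*a (V(a) = 5*(2*a) = 10*a)
(A(6) + V(8))**2 = (3*6*(2 - 1*6) + 10*8)**2 = (3*6*(2 - 6) + 80)**2 = (3*6*(-4) + 80)**2 = (-72 + 80)**2 = 8**2 = 64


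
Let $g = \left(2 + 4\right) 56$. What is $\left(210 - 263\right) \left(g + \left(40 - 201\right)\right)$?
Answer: $-9275$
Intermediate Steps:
$g = 336$ ($g = 6 \cdot 56 = 336$)
$\left(210 - 263\right) \left(g + \left(40 - 201\right)\right) = \left(210 - 263\right) \left(336 + \left(40 - 201\right)\right) = - 53 \left(336 + \left(40 - 201\right)\right) = - 53 \left(336 - 161\right) = \left(-53\right) 175 = -9275$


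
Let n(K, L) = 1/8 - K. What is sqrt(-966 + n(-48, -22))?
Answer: I*sqrt(14686)/4 ≈ 30.296*I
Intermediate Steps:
n(K, L) = 1/8 - K
sqrt(-966 + n(-48, -22)) = sqrt(-966 + (1/8 - 1*(-48))) = sqrt(-966 + (1/8 + 48)) = sqrt(-966 + 385/8) = sqrt(-7343/8) = I*sqrt(14686)/4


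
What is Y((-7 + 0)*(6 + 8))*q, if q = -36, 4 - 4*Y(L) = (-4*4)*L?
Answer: 14076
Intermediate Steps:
Y(L) = 1 + 4*L (Y(L) = 1 - (-4*4)*L/4 = 1 - (-4)*L = 1 + 4*L)
Y((-7 + 0)*(6 + 8))*q = (1 + 4*((-7 + 0)*(6 + 8)))*(-36) = (1 + 4*(-7*14))*(-36) = (1 + 4*(-98))*(-36) = (1 - 392)*(-36) = -391*(-36) = 14076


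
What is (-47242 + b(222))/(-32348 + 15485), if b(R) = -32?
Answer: 15758/5621 ≈ 2.8034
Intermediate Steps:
(-47242 + b(222))/(-32348 + 15485) = (-47242 - 32)/(-32348 + 15485) = -47274/(-16863) = -47274*(-1/16863) = 15758/5621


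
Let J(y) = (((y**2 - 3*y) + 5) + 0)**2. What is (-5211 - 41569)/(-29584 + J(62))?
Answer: -9356/2677597 ≈ -0.0034942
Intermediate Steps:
J(y) = (5 + y**2 - 3*y)**2 (J(y) = ((5 + y**2 - 3*y) + 0)**2 = (5 + y**2 - 3*y)**2)
(-5211 - 41569)/(-29584 + J(62)) = (-5211 - 41569)/(-29584 + (5 + 62**2 - 3*62)**2) = -46780/(-29584 + (5 + 3844 - 186)**2) = -46780/(-29584 + 3663**2) = -46780/(-29584 + 13417569) = -46780/13387985 = -46780*1/13387985 = -9356/2677597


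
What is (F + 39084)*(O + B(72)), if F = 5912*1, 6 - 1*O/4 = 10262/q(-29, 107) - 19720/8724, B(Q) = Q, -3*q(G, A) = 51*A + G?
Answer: 17009727099848/2959617 ≈ 5.7473e+6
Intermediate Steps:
q(G, A) = -17*A - G/3 (q(G, A) = -(51*A + G)/3 = -(G + 51*A)/3 = -17*A - G/3)
O = 164935114/2959617 (O = 24 - 4*(10262/(-17*107 - ⅓*(-29)) - 19720/8724) = 24 - 4*(10262/(-1819 + 29/3) - 19720*1/8724) = 24 - 4*(10262/(-5428/3) - 4930/2181) = 24 - 4*(10262*(-3/5428) - 4930/2181) = 24 - 4*(-15393/2714 - 4930/2181) = 24 - 4*(-46952153/5919234) = 24 + 93904306/2959617 = 164935114/2959617 ≈ 55.729)
F = 5912
(F + 39084)*(O + B(72)) = (5912 + 39084)*(164935114/2959617 + 72) = 44996*(378027538/2959617) = 17009727099848/2959617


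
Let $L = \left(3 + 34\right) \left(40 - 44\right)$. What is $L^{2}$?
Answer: $21904$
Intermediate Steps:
$L = -148$ ($L = 37 \left(-4\right) = -148$)
$L^{2} = \left(-148\right)^{2} = 21904$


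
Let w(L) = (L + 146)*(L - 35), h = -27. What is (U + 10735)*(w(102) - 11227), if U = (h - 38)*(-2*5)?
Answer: 61353765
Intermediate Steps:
w(L) = (-35 + L)*(146 + L) (w(L) = (146 + L)*(-35 + L) = (-35 + L)*(146 + L))
U = 650 (U = (-27 - 38)*(-2*5) = -65*(-10) = 650)
(U + 10735)*(w(102) - 11227) = (650 + 10735)*((-5110 + 102**2 + 111*102) - 11227) = 11385*((-5110 + 10404 + 11322) - 11227) = 11385*(16616 - 11227) = 11385*5389 = 61353765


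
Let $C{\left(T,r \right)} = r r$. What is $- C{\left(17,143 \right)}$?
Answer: $-20449$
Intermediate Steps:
$C{\left(T,r \right)} = r^{2}$
$- C{\left(17,143 \right)} = - 143^{2} = \left(-1\right) 20449 = -20449$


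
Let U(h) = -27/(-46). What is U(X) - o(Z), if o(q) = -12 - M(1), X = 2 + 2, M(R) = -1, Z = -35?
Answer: 533/46 ≈ 11.587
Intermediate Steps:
X = 4
U(h) = 27/46 (U(h) = -27*(-1/46) = 27/46)
o(q) = -11 (o(q) = -12 - 1*(-1) = -12 + 1 = -11)
U(X) - o(Z) = 27/46 - 1*(-11) = 27/46 + 11 = 533/46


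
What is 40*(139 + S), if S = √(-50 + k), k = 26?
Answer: 5560 + 80*I*√6 ≈ 5560.0 + 195.96*I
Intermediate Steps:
S = 2*I*√6 (S = √(-50 + 26) = √(-24) = 2*I*√6 ≈ 4.899*I)
40*(139 + S) = 40*(139 + 2*I*√6) = 5560 + 80*I*√6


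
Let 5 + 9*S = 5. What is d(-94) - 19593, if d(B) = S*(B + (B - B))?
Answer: -19593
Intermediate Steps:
S = 0 (S = -5/9 + (1/9)*5 = -5/9 + 5/9 = 0)
d(B) = 0 (d(B) = 0*(B + (B - B)) = 0*(B + 0) = 0*B = 0)
d(-94) - 19593 = 0 - 19593 = -19593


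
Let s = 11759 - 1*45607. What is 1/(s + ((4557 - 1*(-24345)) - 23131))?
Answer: -1/28077 ≈ -3.5616e-5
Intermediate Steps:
s = -33848 (s = 11759 - 45607 = -33848)
1/(s + ((4557 - 1*(-24345)) - 23131)) = 1/(-33848 + ((4557 - 1*(-24345)) - 23131)) = 1/(-33848 + ((4557 + 24345) - 23131)) = 1/(-33848 + (28902 - 23131)) = 1/(-33848 + 5771) = 1/(-28077) = -1/28077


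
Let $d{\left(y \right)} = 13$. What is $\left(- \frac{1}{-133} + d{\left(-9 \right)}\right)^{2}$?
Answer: $\frac{2992900}{17689} \approx 169.2$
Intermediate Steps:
$\left(- \frac{1}{-133} + d{\left(-9 \right)}\right)^{2} = \left(- \frac{1}{-133} + 13\right)^{2} = \left(\left(-1\right) \left(- \frac{1}{133}\right) + 13\right)^{2} = \left(\frac{1}{133} + 13\right)^{2} = \left(\frac{1730}{133}\right)^{2} = \frac{2992900}{17689}$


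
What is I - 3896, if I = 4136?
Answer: 240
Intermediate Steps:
I - 3896 = 4136 - 3896 = 240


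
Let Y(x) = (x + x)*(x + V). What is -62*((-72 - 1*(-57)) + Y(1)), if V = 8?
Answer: -186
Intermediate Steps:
Y(x) = 2*x*(8 + x) (Y(x) = (x + x)*(x + 8) = (2*x)*(8 + x) = 2*x*(8 + x))
-62*((-72 - 1*(-57)) + Y(1)) = -62*((-72 - 1*(-57)) + 2*1*(8 + 1)) = -62*((-72 + 57) + 2*1*9) = -62*(-15 + 18) = -62*3 = -186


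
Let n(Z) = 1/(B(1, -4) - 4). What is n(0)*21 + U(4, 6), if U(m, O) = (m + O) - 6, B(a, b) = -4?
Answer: 11/8 ≈ 1.3750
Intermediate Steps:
U(m, O) = -6 + O + m (U(m, O) = (O + m) - 6 = -6 + O + m)
n(Z) = -⅛ (n(Z) = 1/(-4 - 4) = 1/(-8) = -⅛)
n(0)*21 + U(4, 6) = -⅛*21 + (-6 + 6 + 4) = -21/8 + 4 = 11/8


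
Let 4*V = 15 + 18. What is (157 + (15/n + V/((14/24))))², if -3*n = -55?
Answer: 175324081/5929 ≈ 29571.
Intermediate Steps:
n = 55/3 (n = -⅓*(-55) = 55/3 ≈ 18.333)
V = 33/4 (V = (15 + 18)/4 = (¼)*33 = 33/4 ≈ 8.2500)
(157 + (15/n + V/((14/24))))² = (157 + (15/(55/3) + 33/(4*((14/24)))))² = (157 + (15*(3/55) + 33/(4*((14*(1/24))))))² = (157 + (9/11 + 33/(4*(7/12))))² = (157 + (9/11 + (33/4)*(12/7)))² = (157 + (9/11 + 99/7))² = (157 + 1152/77)² = (13241/77)² = 175324081/5929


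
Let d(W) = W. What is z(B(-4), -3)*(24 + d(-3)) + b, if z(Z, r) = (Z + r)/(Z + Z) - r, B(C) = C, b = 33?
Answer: 915/8 ≈ 114.38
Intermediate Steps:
z(Z, r) = -r + (Z + r)/(2*Z) (z(Z, r) = (Z + r)/((2*Z)) - r = (Z + r)*(1/(2*Z)) - r = (Z + r)/(2*Z) - r = -r + (Z + r)/(2*Z))
z(B(-4), -3)*(24 + d(-3)) + b = (1/2 - 1*(-3) + (1/2)*(-3)/(-4))*(24 - 3) + 33 = (1/2 + 3 + (1/2)*(-3)*(-1/4))*21 + 33 = (1/2 + 3 + 3/8)*21 + 33 = (31/8)*21 + 33 = 651/8 + 33 = 915/8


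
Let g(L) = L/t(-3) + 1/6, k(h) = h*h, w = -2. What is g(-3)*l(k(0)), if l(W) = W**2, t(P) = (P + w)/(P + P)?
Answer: 0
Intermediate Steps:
k(h) = h**2
t(P) = (-2 + P)/(2*P) (t(P) = (P - 2)/(P + P) = (-2 + P)/((2*P)) = (-2 + P)*(1/(2*P)) = (-2 + P)/(2*P))
g(L) = 1/6 + 6*L/5 (g(L) = L/(((1/2)*(-2 - 3)/(-3))) + 1/6 = L/(((1/2)*(-1/3)*(-5))) + 1*(1/6) = L/(5/6) + 1/6 = L*(6/5) + 1/6 = 6*L/5 + 1/6 = 1/6 + 6*L/5)
g(-3)*l(k(0)) = (1/6 + (6/5)*(-3))*(0**2)**2 = (1/6 - 18/5)*0**2 = -103/30*0 = 0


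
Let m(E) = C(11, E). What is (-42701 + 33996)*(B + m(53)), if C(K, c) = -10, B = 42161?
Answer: -366924455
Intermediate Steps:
m(E) = -10
(-42701 + 33996)*(B + m(53)) = (-42701 + 33996)*(42161 - 10) = -8705*42151 = -366924455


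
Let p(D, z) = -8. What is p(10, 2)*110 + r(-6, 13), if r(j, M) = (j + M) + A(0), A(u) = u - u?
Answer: -873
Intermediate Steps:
A(u) = 0
r(j, M) = M + j (r(j, M) = (j + M) + 0 = (M + j) + 0 = M + j)
p(10, 2)*110 + r(-6, 13) = -8*110 + (13 - 6) = -880 + 7 = -873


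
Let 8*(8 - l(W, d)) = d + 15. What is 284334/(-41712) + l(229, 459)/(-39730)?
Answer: -47060217/6905074 ≈ -6.8153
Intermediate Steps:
l(W, d) = 49/8 - d/8 (l(W, d) = 8 - (d + 15)/8 = 8 - (15 + d)/8 = 8 + (-15/8 - d/8) = 49/8 - d/8)
284334/(-41712) + l(229, 459)/(-39730) = 284334/(-41712) + (49/8 - ⅛*459)/(-39730) = 284334*(-1/41712) + (49/8 - 459/8)*(-1/39730) = -47389/6952 - 205/4*(-1/39730) = -47389/6952 + 41/31784 = -47060217/6905074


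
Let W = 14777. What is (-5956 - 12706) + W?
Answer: -3885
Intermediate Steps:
(-5956 - 12706) + W = (-5956 - 12706) + 14777 = -18662 + 14777 = -3885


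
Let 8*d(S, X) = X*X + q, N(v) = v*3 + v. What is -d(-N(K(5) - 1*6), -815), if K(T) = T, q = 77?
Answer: -332151/4 ≈ -83038.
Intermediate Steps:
N(v) = 4*v (N(v) = 3*v + v = 4*v)
d(S, X) = 77/8 + X²/8 (d(S, X) = (X*X + 77)/8 = (X² + 77)/8 = (77 + X²)/8 = 77/8 + X²/8)
-d(-N(K(5) - 1*6), -815) = -(77/8 + (⅛)*(-815)²) = -(77/8 + (⅛)*664225) = -(77/8 + 664225/8) = -1*332151/4 = -332151/4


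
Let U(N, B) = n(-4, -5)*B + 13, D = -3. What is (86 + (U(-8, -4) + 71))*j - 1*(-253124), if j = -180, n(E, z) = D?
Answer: 220364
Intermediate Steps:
n(E, z) = -3
U(N, B) = 13 - 3*B (U(N, B) = -3*B + 13 = 13 - 3*B)
(86 + (U(-8, -4) + 71))*j - 1*(-253124) = (86 + ((13 - 3*(-4)) + 71))*(-180) - 1*(-253124) = (86 + ((13 + 12) + 71))*(-180) + 253124 = (86 + (25 + 71))*(-180) + 253124 = (86 + 96)*(-180) + 253124 = 182*(-180) + 253124 = -32760 + 253124 = 220364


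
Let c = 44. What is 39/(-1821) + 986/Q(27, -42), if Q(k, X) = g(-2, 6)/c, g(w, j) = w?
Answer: -13167057/607 ≈ -21692.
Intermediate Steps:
Q(k, X) = -1/22 (Q(k, X) = -2/44 = -2*1/44 = -1/22)
39/(-1821) + 986/Q(27, -42) = 39/(-1821) + 986/(-1/22) = 39*(-1/1821) + 986*(-22) = -13/607 - 21692 = -13167057/607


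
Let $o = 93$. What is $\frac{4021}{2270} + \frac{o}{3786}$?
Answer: $\frac{1286218}{716185} \approx 1.7959$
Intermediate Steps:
$\frac{4021}{2270} + \frac{o}{3786} = \frac{4021}{2270} + \frac{93}{3786} = 4021 \cdot \frac{1}{2270} + 93 \cdot \frac{1}{3786} = \frac{4021}{2270} + \frac{31}{1262} = \frac{1286218}{716185}$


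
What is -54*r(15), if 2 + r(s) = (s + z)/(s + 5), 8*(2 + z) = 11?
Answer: 1107/16 ≈ 69.188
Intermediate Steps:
z = -5/8 (z = -2 + (1/8)*11 = -2 + 11/8 = -5/8 ≈ -0.62500)
r(s) = -2 + (-5/8 + s)/(5 + s) (r(s) = -2 + (s - 5/8)/(s + 5) = -2 + (-5/8 + s)/(5 + s))
-54*r(15) = -54*(-85/8 - 1*15)/(5 + 15) = -54*(-85/8 - 15)/20 = -27*(-205)/(10*8) = -54*(-41/32) = 1107/16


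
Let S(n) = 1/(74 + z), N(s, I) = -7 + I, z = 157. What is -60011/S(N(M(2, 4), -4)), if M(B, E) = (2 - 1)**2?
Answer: -13862541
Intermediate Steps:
M(B, E) = 1 (M(B, E) = 1**2 = 1)
S(n) = 1/231 (S(n) = 1/(74 + 157) = 1/231)
-60011/S(N(M(2, 4), -4)) = -60011/1/231 = -60011*231 = -13862541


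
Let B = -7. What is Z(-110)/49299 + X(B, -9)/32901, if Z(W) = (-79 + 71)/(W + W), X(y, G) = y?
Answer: -573161/2703310665 ≈ -0.00021202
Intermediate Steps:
Z(W) = -4/W (Z(W) = -8*1/(2*W) = -4/W)
Z(-110)/49299 + X(B, -9)/32901 = -4/(-110)/49299 - 7/32901 = -4*(-1/110)*(1/49299) - 7*1/32901 = (2/55)*(1/49299) - 7/32901 = 2/2711445 - 7/32901 = -573161/2703310665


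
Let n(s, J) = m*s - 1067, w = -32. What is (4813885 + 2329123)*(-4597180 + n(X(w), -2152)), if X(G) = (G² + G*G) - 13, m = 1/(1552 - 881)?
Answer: -2003562900069056/61 ≈ -3.2845e+13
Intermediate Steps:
m = 1/671 ≈ 0.0014903
X(G) = -13 + 2*G² (X(G) = (G² + G²) - 13 = 2*G² - 13 = -13 + 2*G²)
n(s, J) = -1067 + s/671 (n(s, J) = s/671 - 1067 = -1067 + s/671)
(4813885 + 2329123)*(-4597180 + n(X(w), -2152)) = (4813885 + 2329123)*(-4597180 + (-1067 + (-13 + 2*(-32)²)/671)) = 7143008*(-4597180 + (-1067 + (-13 + 2*1024)/671)) = 7143008*(-4597180 + (-1067 + (-13 + 2048)/671)) = 7143008*(-4597180 + (-1067 + (1/671)*2035)) = 7143008*(-4597180 + (-1067 + 185/61)) = 7143008*(-4597180 - 64902/61) = 7143008*(-280492882/61) = -2003562900069056/61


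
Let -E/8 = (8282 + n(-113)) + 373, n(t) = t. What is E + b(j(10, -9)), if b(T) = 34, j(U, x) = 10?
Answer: -68302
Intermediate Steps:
E = -68336 (E = -8*((8282 - 113) + 373) = -8*(8169 + 373) = -8*8542 = -68336)
E + b(j(10, -9)) = -68336 + 34 = -68302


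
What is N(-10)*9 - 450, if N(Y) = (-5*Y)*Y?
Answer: -4950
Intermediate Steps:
N(Y) = -5*Y**2
N(-10)*9 - 450 = -5*(-10)**2*9 - 450 = -5*100*9 - 450 = -500*9 - 450 = -4500 - 450 = -4950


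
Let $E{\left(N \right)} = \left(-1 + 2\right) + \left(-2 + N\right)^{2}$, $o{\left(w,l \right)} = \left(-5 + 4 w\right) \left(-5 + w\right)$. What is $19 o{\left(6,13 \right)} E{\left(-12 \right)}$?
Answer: $71117$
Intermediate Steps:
$o{\left(w,l \right)} = \left(-5 + w\right) \left(-5 + 4 w\right)$
$E{\left(N \right)} = 1 + \left(-2 + N\right)^{2}$
$19 o{\left(6,13 \right)} E{\left(-12 \right)} = 19 \left(25 - 150 + 4 \cdot 6^{2}\right) \left(1 + \left(-2 - 12\right)^{2}\right) = 19 \left(25 - 150 + 4 \cdot 36\right) \left(1 + \left(-14\right)^{2}\right) = 19 \left(25 - 150 + 144\right) \left(1 + 196\right) = 19 \cdot 19 \cdot 197 = 361 \cdot 197 = 71117$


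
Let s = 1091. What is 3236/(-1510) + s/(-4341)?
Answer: -7847443/3277455 ≈ -2.3944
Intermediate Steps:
3236/(-1510) + s/(-4341) = 3236/(-1510) + 1091/(-4341) = 3236*(-1/1510) + 1091*(-1/4341) = -1618/755 - 1091/4341 = -7847443/3277455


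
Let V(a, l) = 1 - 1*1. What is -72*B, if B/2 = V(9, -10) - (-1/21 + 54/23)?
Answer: 53328/161 ≈ 331.23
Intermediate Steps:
V(a, l) = 0 (V(a, l) = 1 - 1 = 0)
B = -2222/483 (B = 2*(0 - (-1/21 + 54/23)) = 2*(0 - 1*1111/483) = 2*(0 - 1111/483) = 2*(-1111/483) = -2222/483 ≈ -4.6004)
-72*B = -72*(-2222/483) = 53328/161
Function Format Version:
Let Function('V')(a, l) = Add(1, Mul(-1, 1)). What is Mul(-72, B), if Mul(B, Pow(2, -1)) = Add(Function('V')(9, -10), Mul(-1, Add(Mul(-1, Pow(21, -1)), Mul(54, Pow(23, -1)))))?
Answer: Rational(53328, 161) ≈ 331.23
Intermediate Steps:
Function('V')(a, l) = 0 (Function('V')(a, l) = Add(1, -1) = 0)
B = Rational(-2222, 483) (B = Mul(2, Add(0, Mul(-1, Add(Mul(-1, Pow(21, -1)), Mul(54, Pow(23, -1)))))) = Mul(2, Add(0, Mul(-1, Add(Mul(-1, Rational(1, 21)), Mul(54, Rational(1, 23)))))) = Mul(2, Add(0, Mul(-1, Add(Rational(-1, 21), Rational(54, 23))))) = Mul(2, Add(0, Mul(-1, Rational(1111, 483)))) = Mul(2, Add(0, Rational(-1111, 483))) = Mul(2, Rational(-1111, 483)) = Rational(-2222, 483) ≈ -4.6004)
Mul(-72, B) = Mul(-72, Rational(-2222, 483)) = Rational(53328, 161)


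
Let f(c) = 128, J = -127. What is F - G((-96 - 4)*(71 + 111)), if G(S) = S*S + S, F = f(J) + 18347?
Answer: -331203325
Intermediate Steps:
F = 18475 (F = 128 + 18347 = 18475)
G(S) = S + S**2 (G(S) = S**2 + S = S + S**2)
F - G((-96 - 4)*(71 + 111)) = 18475 - (-96 - 4)*(71 + 111)*(1 + (-96 - 4)*(71 + 111)) = 18475 - (-100*182)*(1 - 100*182) = 18475 - (-18200)*(1 - 18200) = 18475 - (-18200)*(-18199) = 18475 - 1*331221800 = 18475 - 331221800 = -331203325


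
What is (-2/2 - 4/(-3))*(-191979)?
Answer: -63993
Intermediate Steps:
(-2/2 - 4/(-3))*(-191979) = (-2*½ - 4*(-⅓))*(-191979) = (-1 + 4/3)*(-191979) = (⅓)*(-191979) = -63993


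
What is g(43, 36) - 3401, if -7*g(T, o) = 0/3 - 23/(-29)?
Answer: -690426/203 ≈ -3401.1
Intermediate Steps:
g(T, o) = -23/203 (g(T, o) = -(0/3 - 23/(-29))/7 = -(0*(⅓) - 23*(-1/29))/7 = -(0 + 23/29)/7 = -⅐*23/29 = -23/203)
g(43, 36) - 3401 = -23/203 - 3401 = -690426/203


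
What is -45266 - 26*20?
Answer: -45786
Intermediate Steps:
-45266 - 26*20 = -45266 - 1*520 = -45266 - 520 = -45786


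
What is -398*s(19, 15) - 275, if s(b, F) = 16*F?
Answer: -95795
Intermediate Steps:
-398*s(19, 15) - 275 = -6368*15 - 275 = -398*240 - 275 = -95520 - 275 = -95795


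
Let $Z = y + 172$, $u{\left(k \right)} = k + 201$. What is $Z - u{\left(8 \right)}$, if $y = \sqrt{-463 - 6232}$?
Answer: $-37 + i \sqrt{6695} \approx -37.0 + 81.823 i$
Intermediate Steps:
$u{\left(k \right)} = 201 + k$
$y = i \sqrt{6695}$ ($y = \sqrt{-6695} = i \sqrt{6695} \approx 81.823 i$)
$Z = 172 + i \sqrt{6695}$ ($Z = i \sqrt{6695} + 172 = 172 + i \sqrt{6695} \approx 172.0 + 81.823 i$)
$Z - u{\left(8 \right)} = \left(172 + i \sqrt{6695}\right) - \left(201 + 8\right) = \left(172 + i \sqrt{6695}\right) - 209 = -37 + i \sqrt{6695}$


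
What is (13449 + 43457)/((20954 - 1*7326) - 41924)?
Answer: -28453/14148 ≈ -2.0111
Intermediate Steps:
(13449 + 43457)/((20954 - 1*7326) - 41924) = 56906/((20954 - 7326) - 41924) = 56906/(13628 - 41924) = 56906/(-28296) = 56906*(-1/28296) = -28453/14148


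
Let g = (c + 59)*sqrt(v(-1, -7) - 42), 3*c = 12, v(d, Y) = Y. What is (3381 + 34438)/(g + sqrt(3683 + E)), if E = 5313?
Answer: 37819/(2*sqrt(2249) + 441*I) ≈ 17.629 - 81.966*I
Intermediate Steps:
c = 4 (c = (1/3)*12 = 4)
g = 441*I (g = (4 + 59)*sqrt(-7 - 42) = 63*sqrt(-49) = 63*(7*I) = 441*I ≈ 441.0*I)
(3381 + 34438)/(g + sqrt(3683 + E)) = (3381 + 34438)/(441*I + sqrt(3683 + 5313)) = 37819/(441*I + sqrt(8996)) = 37819/(441*I + 2*sqrt(2249)) = 37819/(2*sqrt(2249) + 441*I)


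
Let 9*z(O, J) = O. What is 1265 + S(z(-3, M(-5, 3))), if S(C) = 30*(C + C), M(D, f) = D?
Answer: 1245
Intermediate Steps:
z(O, J) = O/9
S(C) = 60*C (S(C) = 30*(2*C) = 60*C)
1265 + S(z(-3, M(-5, 3))) = 1265 + 60*((⅑)*(-3)) = 1265 + 60*(-⅓) = 1265 - 20 = 1245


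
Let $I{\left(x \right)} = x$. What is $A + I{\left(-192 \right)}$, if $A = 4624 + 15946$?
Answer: $20378$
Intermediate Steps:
$A = 20570$
$A + I{\left(-192 \right)} = 20570 - 192 = 20378$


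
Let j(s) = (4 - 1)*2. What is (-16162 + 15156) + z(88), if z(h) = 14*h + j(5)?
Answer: 232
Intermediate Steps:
j(s) = 6 (j(s) = 3*2 = 6)
z(h) = 6 + 14*h (z(h) = 14*h + 6 = 6 + 14*h)
(-16162 + 15156) + z(88) = (-16162 + 15156) + (6 + 14*88) = -1006 + (6 + 1232) = -1006 + 1238 = 232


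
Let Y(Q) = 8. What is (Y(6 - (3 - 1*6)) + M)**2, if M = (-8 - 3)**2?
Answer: 16641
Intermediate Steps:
M = 121 (M = (-11)**2 = 121)
(Y(6 - (3 - 1*6)) + M)**2 = (8 + 121)**2 = 129**2 = 16641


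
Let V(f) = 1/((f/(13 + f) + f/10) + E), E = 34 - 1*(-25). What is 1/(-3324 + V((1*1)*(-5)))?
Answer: -463/1539004 ≈ -0.00030084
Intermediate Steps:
E = 59 (E = 34 + 25 = 59)
V(f) = 1/(59 + f/10 + f/(13 + f)) (V(f) = 1/((f/(13 + f) + f/10) + 59) = 1/((f/10 + f/(13 + f)) + 59) = 1/(59 + f/10 + f/(13 + f)))
1/(-3324 + V((1*1)*(-5))) = 1/(-3324 + 10*(13 + (1*1)*(-5))/(7670 + ((1*1)*(-5))**2 + 613*((1*1)*(-5)))) = 1/(-3324 + 10*(13 + 1*(-5))/(7670 + (1*(-5))**2 + 613*(1*(-5)))) = 1/(-3324 + 10*(13 - 5)/(7670 + (-5)**2 + 613*(-5))) = 1/(-3324 + 10*8/(7670 + 25 - 3065)) = 1/(-3324 + 10*8/4630) = 1/(-3324 + 10*(1/4630)*8) = 1/(-3324 + 8/463) = 1/(-1539004/463) = -463/1539004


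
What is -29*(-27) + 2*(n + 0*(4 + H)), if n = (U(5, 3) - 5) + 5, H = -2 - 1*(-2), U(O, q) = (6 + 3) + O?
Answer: 811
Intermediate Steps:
U(O, q) = 9 + O
H = 0 (H = -2 + 2 = 0)
n = 14 (n = ((9 + 5) - 5) + 5 = (14 - 5) + 5 = 9 + 5 = 14)
-29*(-27) + 2*(n + 0*(4 + H)) = -29*(-27) + 2*(14 + 0*(4 + 0)) = 783 + 2*(14 + 0*4) = 783 + 2*(14 + 0) = 783 + 2*14 = 783 + 28 = 811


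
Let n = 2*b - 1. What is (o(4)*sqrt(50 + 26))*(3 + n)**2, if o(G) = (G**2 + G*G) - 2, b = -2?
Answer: 240*sqrt(19) ≈ 1046.1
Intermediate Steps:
n = -5 (n = 2*(-2) - 1 = -4 - 1 = -5)
o(G) = -2 + 2*G**2 (o(G) = (G**2 + G**2) - 2 = 2*G**2 - 2 = -2 + 2*G**2)
(o(4)*sqrt(50 + 26))*(3 + n)**2 = ((-2 + 2*4**2)*sqrt(50 + 26))*(3 - 5)**2 = ((-2 + 2*16)*sqrt(76))*(-2)**2 = ((-2 + 32)*(2*sqrt(19)))*4 = (30*(2*sqrt(19)))*4 = (60*sqrt(19))*4 = 240*sqrt(19)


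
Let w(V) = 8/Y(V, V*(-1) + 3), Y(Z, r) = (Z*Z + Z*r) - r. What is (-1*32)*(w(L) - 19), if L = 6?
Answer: 12512/21 ≈ 595.81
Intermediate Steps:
Y(Z, r) = Z² - r + Z*r (Y(Z, r) = (Z² + Z*r) - r = Z² - r + Z*r)
w(V) = 8/(-3 + V + V² + V*(3 - V)) (w(V) = 8/(V² - (V*(-1) + 3) + V*(V*(-1) + 3)) = 8/(V² - (-V + 3) + V*(-V + 3)) = 8/(V² - (3 - V) + V*(3 - V)) = 8/(V² + (-3 + V) + V*(3 - V)) = 8/(-3 + V + V² + V*(3 - V)))
(-1*32)*(w(L) - 19) = (-1*32)*(8/(-3 + 4*6) - 19) = -32*(8/(-3 + 24) - 19) = -32*(8/21 - 19) = -32*(-391/21) = 12512/21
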